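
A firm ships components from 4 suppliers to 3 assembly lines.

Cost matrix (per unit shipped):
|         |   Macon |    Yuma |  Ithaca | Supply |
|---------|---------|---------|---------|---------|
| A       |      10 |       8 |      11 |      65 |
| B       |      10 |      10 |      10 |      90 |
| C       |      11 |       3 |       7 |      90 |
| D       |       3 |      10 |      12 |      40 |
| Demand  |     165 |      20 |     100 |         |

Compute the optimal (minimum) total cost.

2220

One minimum-cost allocation:
  A to Macon: 65 × 10 = 650
  B to Macon: 60 × 10 = 600
  B to Ithaca: 30 × 10 = 300
  C to Yuma: 20 × 3 = 60
  C to Ithaca: 70 × 7 = 490
  D to Macon: 40 × 3 = 120
Total = 650 + 600 + 300 + 60 + 490 + 120 = 2220.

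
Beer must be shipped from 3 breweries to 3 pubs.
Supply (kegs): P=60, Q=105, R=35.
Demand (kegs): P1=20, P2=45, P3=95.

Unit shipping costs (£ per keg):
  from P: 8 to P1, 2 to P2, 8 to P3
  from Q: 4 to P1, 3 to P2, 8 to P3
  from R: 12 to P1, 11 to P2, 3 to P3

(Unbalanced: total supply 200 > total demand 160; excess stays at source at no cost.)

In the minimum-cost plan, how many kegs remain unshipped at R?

0

Minimum-cost shipments:
  P→P2: 45 × £2 = £90
  Q→P1: 20 × £4 = £80
  Q→P3: 60 × £8 = £480
  R→P3: 35 × £3 = £105
Total cost = £755.
R ships 35 of its 35, leaving 0.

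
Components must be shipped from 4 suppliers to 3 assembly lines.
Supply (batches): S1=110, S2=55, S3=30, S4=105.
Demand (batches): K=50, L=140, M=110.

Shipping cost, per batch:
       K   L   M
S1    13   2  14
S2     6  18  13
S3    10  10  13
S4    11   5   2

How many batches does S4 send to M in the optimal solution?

Solving gives:
  S1->L: 110 batches
  S2->K: 50 batches
  S2->M: 5 batches
  S3->L: 30 batches
  S4->M: 105 batches
Total cost = 1095.
So S4→M carries 105 batches.

105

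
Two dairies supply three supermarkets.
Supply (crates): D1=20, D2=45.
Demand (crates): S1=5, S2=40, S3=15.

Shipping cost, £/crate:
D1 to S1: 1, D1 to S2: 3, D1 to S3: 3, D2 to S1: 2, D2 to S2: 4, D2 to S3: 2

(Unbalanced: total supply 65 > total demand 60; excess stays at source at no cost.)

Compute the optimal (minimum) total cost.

One minimum-cost allocation:
  D1→S2: 20 × £3 = £60
  D2→S1: 5 × £2 = £10
  D2→S2: 20 × £4 = £80
  D2→S3: 15 × £2 = £30
Total = 60 + 10 + 80 + 30 = £180.

180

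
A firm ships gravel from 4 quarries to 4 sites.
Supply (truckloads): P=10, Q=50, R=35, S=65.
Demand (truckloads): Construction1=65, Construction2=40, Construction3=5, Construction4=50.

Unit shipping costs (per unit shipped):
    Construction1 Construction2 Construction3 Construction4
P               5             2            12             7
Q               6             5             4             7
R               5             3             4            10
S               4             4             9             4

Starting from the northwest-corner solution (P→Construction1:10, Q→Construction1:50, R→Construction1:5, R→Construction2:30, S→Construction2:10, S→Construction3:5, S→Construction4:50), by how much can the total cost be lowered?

Current plan cost = 10·5 + 50·6 + 5·5 + 30·3 + 10·4 + 5·9 + 50·4 = 750.
Optimal plan:
  P to Construction2: 10 × 2 = 20
  Q to Construction1: 45 × 6 = 270
  Q to Construction3: 5 × 4 = 20
  R to Construction1: 5 × 5 = 25
  R to Construction2: 30 × 3 = 90
  S to Construction1: 15 × 4 = 60
  S to Construction4: 50 × 4 = 200
Optimal cost = 685.
Saving = 750 − 685 = 65.

65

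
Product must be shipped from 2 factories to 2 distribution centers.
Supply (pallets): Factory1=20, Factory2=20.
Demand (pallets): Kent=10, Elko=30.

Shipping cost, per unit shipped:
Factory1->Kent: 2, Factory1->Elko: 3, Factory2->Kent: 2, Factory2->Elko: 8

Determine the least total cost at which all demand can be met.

An optimal shipping plan:
  Factory1→Elko: 20 × 3 = 60
  Factory2→Kent: 10 × 2 = 20
  Factory2→Elko: 10 × 8 = 80
Total = 60 + 20 + 80 = 160.

160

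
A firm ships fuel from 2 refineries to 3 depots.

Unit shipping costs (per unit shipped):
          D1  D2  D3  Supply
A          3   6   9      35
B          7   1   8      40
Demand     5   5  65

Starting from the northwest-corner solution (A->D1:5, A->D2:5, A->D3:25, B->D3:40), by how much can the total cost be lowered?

Current plan cost = 5·3 + 5·6 + 25·9 + 40·8 = 590.
Optimal plan:
  A→D1: 5 × 3 = 15
  A→D3: 30 × 9 = 270
  B→D2: 5 × 1 = 5
  B→D3: 35 × 8 = 280
Optimal cost = 570.
Saving = 590 − 570 = 20.

20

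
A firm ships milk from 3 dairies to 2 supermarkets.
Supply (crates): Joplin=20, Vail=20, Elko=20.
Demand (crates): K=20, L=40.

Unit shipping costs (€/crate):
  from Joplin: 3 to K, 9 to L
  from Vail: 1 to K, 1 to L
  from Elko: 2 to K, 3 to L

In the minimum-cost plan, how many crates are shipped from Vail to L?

20

Solving gives:
  Joplin->K: 20 crates
  Vail->L: 20 crates
  Elko->L: 20 crates
Total cost = €140.
So Vail→L carries 20 crates.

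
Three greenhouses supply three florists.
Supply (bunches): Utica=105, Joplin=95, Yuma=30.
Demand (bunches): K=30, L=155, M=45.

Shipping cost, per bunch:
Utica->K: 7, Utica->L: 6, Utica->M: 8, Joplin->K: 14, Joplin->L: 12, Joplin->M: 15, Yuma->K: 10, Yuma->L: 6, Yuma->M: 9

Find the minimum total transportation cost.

One minimum-cost allocation:
  Utica–K: 30 × 7 = 210
  Utica–L: 30 × 6 = 180
  Utica–M: 45 × 8 = 360
  Joplin–L: 95 × 12 = 1140
  Yuma–L: 30 × 6 = 180
Total = 210 + 180 + 360 + 1140 + 180 = 2070.

2070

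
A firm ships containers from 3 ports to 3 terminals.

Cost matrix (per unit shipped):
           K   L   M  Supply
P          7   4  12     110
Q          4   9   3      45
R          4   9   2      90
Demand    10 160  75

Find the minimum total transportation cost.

1080

One minimum-cost allocation:
  P->L: 110 TEU
  Q->K: 10 TEU
  Q->L: 35 TEU
  R->L: 15 TEU
  R->M: 75 TEU
Total cost = 1080.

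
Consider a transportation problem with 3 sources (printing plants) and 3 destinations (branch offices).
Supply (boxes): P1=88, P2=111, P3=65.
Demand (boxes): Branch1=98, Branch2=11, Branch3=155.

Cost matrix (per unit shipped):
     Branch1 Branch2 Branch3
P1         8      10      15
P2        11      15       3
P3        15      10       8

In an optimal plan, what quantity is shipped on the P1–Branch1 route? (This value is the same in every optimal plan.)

Solving gives:
  P1–Branch1: 88 boxes
  P2–Branch3: 111 boxes
  P3–Branch1: 10 boxes
  P3–Branch2: 11 boxes
  P3–Branch3: 44 boxes
Total cost = 1649.
So P1→Branch1 carries 88 boxes.

88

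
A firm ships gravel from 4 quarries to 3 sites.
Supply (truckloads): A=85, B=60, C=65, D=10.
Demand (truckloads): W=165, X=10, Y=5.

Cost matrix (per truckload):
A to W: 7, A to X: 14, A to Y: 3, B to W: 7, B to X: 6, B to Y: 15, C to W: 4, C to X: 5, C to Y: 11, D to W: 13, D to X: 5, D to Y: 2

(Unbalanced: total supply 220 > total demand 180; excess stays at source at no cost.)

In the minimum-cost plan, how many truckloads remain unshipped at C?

0

Minimum-cost shipments:
  A->W: 85 × 7 = 595
  B->W: 15 × 7 = 105
  B->X: 5 × 6 = 30
  C->W: 65 × 4 = 260
  D->X: 5 × 5 = 25
  D->Y: 5 × 2 = 10
Total cost = 1025.
C ships 65 of its 65, leaving 0.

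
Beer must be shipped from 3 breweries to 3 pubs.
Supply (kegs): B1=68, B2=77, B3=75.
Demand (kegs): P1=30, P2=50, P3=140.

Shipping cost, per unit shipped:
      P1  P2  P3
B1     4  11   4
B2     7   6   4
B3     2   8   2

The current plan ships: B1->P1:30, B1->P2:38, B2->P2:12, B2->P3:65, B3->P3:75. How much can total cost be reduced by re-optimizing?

Current plan cost = 30·4 + 38·11 + 12·6 + 65·4 + 75·2 = 1020.
Optimal plan:
  B1->P3: 68 × 4 = 272
  B2->P2: 50 × 6 = 300
  B2->P3: 27 × 4 = 108
  B3->P1: 30 × 2 = 60
  B3->P3: 45 × 2 = 90
Optimal cost = 830.
Saving = 1020 − 830 = 190.

190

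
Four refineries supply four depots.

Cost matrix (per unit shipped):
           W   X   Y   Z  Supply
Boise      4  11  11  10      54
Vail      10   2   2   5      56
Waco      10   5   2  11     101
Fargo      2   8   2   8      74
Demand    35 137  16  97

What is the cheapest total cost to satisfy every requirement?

One minimum-cost allocation:
  Boise to Z: 54 × 10 = 540
  Vail to X: 36 × 2 = 72
  Vail to Z: 20 × 5 = 100
  Waco to X: 101 × 5 = 505
  Fargo to W: 35 × 2 = 70
  Fargo to Y: 16 × 2 = 32
  Fargo to Z: 23 × 8 = 184
Total = 540 + 72 + 100 + 505 + 70 + 32 + 184 = 1503.
(Supply check: Boise ships 54; Vail ships 56; Waco ships 101; Fargo ships 74.)

1503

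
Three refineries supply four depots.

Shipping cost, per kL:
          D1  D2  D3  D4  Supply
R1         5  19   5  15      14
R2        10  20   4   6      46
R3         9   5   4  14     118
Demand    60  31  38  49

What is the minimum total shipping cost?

1109

One minimum-cost allocation:
  R1 to D1: 14 × 5 = 70
  R2 to D4: 46 × 6 = 276
  R3 to D1: 46 × 9 = 414
  R3 to D2: 31 × 5 = 155
  R3 to D3: 38 × 4 = 152
  R3 to D4: 3 × 14 = 42
Total = 70 + 276 + 414 + 155 + 152 + 42 = 1109.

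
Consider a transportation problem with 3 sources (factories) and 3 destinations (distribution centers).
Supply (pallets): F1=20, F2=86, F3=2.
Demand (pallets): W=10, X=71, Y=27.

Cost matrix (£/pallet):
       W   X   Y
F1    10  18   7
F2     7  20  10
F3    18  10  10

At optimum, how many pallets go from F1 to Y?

Optimal shipments:
  F1 to Y: 20 × £7 = £140
  F2 to W: 10 × £7 = £70
  F2 to X: 69 × £20 = £1380
  F2 to Y: 7 × £10 = £70
  F3 to X: 2 × £10 = £20
Total cost = £1680.
So F1→Y carries 20 pallets.

20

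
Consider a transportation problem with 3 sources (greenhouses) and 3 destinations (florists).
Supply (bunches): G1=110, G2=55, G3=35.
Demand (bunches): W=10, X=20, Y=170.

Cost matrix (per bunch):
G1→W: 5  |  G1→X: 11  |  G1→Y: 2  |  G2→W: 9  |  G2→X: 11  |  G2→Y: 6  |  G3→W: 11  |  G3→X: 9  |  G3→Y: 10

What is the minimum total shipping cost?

A cheapest plan:
  G1→Y: 110 bunches
  G2→Y: 55 bunches
  G3→W: 10 bunches
  G3→X: 20 bunches
  G3→Y: 5 bunches
Total cost = 890.

890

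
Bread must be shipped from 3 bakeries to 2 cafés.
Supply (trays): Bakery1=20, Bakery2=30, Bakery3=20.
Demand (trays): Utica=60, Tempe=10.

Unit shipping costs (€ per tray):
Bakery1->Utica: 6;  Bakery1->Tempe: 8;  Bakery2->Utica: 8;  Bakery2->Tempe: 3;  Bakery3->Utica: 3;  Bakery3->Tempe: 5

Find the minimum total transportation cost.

A cheapest plan:
  Bakery1 to Utica: 20 trays
  Bakery2 to Utica: 20 trays
  Bakery2 to Tempe: 10 trays
  Bakery3 to Utica: 20 trays
Total cost = €370.

370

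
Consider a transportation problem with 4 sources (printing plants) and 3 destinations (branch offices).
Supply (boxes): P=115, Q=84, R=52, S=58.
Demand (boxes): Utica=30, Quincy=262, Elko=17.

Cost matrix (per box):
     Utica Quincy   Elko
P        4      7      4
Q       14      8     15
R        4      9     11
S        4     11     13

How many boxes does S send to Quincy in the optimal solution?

Solving gives:
  P–Quincy: 98 boxes
  P–Elko: 17 boxes
  Q–Quincy: 84 boxes
  R–Quincy: 52 boxes
  S–Utica: 30 boxes
  S–Quincy: 28 boxes
Total cost = 2322.
So S→Quincy carries 28 boxes.

28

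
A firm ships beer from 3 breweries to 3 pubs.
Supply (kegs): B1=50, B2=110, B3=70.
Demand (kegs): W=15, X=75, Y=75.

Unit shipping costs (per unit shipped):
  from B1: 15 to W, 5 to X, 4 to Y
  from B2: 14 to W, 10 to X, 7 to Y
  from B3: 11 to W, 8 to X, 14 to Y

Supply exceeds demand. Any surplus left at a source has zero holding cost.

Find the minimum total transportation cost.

One minimum-cost allocation:
  B1 to X: 50 × 5 = 250
  B2 to Y: 75 × 7 = 525
  B3 to W: 15 × 11 = 165
  B3 to X: 25 × 8 = 200
Total = 250 + 525 + 165 + 200 = 1140.
(Supply check: B1 ships 50; B2 ships 75; B3 ships 40.)

1140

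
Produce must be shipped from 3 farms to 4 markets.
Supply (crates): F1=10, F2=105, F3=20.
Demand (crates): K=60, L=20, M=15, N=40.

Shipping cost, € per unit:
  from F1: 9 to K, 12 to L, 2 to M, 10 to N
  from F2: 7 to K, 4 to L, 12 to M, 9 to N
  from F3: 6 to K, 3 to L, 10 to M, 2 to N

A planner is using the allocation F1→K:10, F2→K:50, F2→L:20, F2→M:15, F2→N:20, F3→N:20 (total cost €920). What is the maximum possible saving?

120

Current plan cost = 10·9 + 50·7 + 20·4 + 15·12 + 20·9 + 20·2 = €920.
Optimal plan:
  F1→M: 10 × €2 = €20
  F2→K: 60 × €7 = €420
  F2→L: 20 × €4 = €80
  F2→M: 5 × €12 = €60
  F2→N: 20 × €9 = €180
  F3→N: 20 × €2 = €40
Optimal cost = €800.
Saving = 920 − 800 = €120.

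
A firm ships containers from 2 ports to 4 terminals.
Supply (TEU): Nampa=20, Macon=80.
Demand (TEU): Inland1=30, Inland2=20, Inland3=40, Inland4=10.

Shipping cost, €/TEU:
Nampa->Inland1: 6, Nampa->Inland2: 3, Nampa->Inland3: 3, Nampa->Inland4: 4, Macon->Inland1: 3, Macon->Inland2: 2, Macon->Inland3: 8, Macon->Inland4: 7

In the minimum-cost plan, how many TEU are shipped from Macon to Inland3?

20

The minimum-cost plan:
  Nampa->Inland3: 20 × €3 = €60
  Macon->Inland1: 30 × €3 = €90
  Macon->Inland2: 20 × €2 = €40
  Macon->Inland3: 20 × €8 = €160
  Macon->Inland4: 10 × €7 = €70
Total cost = €420.
So Macon→Inland3 carries 20 TEU.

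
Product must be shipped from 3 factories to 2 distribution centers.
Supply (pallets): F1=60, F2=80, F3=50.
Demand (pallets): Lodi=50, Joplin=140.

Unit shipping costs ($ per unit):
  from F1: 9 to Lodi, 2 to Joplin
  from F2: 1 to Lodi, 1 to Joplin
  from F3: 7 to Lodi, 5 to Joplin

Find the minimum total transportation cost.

450

One minimum-cost allocation:
  F1->Joplin: 60 × $2 = $120
  F2->Lodi: 50 × $1 = $50
  F2->Joplin: 30 × $1 = $30
  F3->Joplin: 50 × $5 = $250
Total = 120 + 50 + 30 + 250 = $450.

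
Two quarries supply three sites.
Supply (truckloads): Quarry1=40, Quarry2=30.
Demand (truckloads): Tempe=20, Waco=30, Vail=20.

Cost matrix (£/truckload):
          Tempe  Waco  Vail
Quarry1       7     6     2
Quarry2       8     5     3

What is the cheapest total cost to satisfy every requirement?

330

An optimal shipping plan:
  Quarry1–Tempe: 20 × £7 = £140
  Quarry1–Vail: 20 × £2 = £40
  Quarry2–Waco: 30 × £5 = £150
Total = 140 + 40 + 150 = £330.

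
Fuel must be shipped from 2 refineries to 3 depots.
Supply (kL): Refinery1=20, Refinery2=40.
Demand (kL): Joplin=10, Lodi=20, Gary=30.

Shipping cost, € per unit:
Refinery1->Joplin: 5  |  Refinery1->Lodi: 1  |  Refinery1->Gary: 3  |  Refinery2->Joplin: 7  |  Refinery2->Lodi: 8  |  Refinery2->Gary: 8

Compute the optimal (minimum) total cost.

330

A cheapest plan:
  Refinery1→Lodi: 20 × €1 = €20
  Refinery2→Joplin: 10 × €7 = €70
  Refinery2→Gary: 30 × €8 = €240
Total = 20 + 70 + 240 = €330.
(Supply check: Refinery1 ships 20; Refinery2 ships 40.)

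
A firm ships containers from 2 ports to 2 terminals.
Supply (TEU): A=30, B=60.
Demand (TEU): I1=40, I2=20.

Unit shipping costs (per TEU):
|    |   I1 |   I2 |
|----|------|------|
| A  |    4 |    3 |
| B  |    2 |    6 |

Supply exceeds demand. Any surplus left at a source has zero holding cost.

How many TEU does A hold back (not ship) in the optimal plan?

Minimum-cost shipments:
  A->I2: 20 TEU
  B->I1: 40 TEU
Total cost = 140.
A ships 20 of its 30, leaving 10.

10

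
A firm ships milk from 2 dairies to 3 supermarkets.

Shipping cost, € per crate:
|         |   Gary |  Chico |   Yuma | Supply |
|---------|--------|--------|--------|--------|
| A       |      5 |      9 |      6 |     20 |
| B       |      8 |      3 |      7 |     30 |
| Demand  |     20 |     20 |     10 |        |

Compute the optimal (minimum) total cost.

230

A cheapest plan:
  A->Gary: 20 × €5 = €100
  B->Chico: 20 × €3 = €60
  B->Yuma: 10 × €7 = €70
Total = 100 + 60 + 70 = €230.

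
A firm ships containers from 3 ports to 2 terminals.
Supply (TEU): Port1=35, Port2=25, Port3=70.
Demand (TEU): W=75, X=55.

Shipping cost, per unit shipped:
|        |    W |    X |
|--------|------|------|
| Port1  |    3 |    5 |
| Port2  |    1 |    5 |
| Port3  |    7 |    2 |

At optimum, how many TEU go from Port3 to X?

55

Solving gives:
  Port1->W: 35 × 3 = 105
  Port2->W: 25 × 1 = 25
  Port3->W: 15 × 7 = 105
  Port3->X: 55 × 2 = 110
Total cost = 345.
So Port3→X carries 55 TEU.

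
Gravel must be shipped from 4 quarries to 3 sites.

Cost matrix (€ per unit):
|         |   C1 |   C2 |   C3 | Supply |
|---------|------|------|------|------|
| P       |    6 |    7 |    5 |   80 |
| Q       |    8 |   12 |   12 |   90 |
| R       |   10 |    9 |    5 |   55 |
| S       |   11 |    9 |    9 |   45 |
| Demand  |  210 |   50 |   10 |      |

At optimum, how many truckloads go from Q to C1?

Solving gives:
  P to C1: 80 × €6 = €480
  Q to C1: 90 × €8 = €720
  R to C1: 40 × €10 = €400
  R to C2: 5 × €9 = €45
  R to C3: 10 × €5 = €50
  S to C2: 45 × €9 = €405
Total cost = €2100.
So Q→C1 carries 90 truckloads.

90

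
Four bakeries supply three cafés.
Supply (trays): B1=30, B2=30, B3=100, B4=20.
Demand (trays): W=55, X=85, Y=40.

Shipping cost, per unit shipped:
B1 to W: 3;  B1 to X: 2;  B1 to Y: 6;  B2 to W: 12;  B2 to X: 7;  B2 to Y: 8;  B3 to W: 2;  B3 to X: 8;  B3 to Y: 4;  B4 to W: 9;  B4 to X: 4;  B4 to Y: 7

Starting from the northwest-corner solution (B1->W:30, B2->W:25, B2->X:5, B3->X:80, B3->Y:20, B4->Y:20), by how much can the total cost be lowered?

625

Current plan cost = 30·3 + 25·12 + 5·7 + 80·8 + 20·4 + 20·7 = 1285.
Optimal plan:
  B1→X: 30 × 2 = 60
  B2→X: 30 × 7 = 210
  B3→W: 55 × 2 = 110
  B3→X: 5 × 8 = 40
  B3→Y: 40 × 4 = 160
  B4→X: 20 × 4 = 80
Optimal cost = 660.
Saving = 1285 − 660 = 625.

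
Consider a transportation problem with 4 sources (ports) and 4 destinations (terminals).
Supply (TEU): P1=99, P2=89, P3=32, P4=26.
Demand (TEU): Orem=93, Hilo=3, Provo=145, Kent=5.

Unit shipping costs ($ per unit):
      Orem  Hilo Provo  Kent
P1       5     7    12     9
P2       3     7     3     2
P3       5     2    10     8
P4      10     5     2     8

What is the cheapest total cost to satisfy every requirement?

A cheapest plan:
  P1–Orem: 93 × $5 = $465
  P1–Provo: 1 × $12 = $12
  P1–Kent: 5 × $9 = $45
  P2–Provo: 89 × $3 = $267
  P3–Hilo: 3 × $2 = $6
  P3–Provo: 29 × $10 = $290
  P4–Provo: 26 × $2 = $52
Total = 465 + 12 + 45 + 267 + 6 + 290 + 52 = $1137.

1137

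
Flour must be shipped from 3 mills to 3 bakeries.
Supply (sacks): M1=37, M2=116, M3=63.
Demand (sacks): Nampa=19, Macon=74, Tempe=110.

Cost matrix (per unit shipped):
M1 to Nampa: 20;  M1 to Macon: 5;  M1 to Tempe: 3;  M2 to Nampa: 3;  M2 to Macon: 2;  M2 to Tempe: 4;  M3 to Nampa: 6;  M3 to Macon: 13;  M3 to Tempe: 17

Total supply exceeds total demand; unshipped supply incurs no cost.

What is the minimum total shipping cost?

Optimal allocation:
  M1–Tempe: 37 sacks
  M2–Macon: 43 sacks
  M2–Tempe: 73 sacks
  M3–Nampa: 19 sacks
  M3–Macon: 31 sacks
Total cost = 1006.

1006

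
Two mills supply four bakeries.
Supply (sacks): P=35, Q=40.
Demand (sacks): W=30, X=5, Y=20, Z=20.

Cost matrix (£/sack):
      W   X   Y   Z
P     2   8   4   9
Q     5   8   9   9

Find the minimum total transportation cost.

405

A cheapest plan:
  P–W: 15 × £2 = £30
  P–Y: 20 × £4 = £80
  Q–W: 15 × £5 = £75
  Q–X: 5 × £8 = £40
  Q–Z: 20 × £9 = £180
Total = 30 + 80 + 75 + 40 + 180 = £405.
(Supply check: P ships 35; Q ships 40.)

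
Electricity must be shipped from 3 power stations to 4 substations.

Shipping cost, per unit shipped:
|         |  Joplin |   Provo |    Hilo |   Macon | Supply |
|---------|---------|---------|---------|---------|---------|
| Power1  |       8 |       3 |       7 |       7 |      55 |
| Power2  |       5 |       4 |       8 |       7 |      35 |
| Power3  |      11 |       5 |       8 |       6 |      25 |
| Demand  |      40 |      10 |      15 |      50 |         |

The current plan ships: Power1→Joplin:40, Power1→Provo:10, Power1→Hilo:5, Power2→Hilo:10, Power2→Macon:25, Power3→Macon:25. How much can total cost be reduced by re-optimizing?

Current plan cost = 40·8 + 10·3 + 5·7 + 10·8 + 25·7 + 25·6 = 790.
Optimal plan:
  Power1 to Joplin: 5 × 8 = 40
  Power1 to Provo: 10 × 3 = 30
  Power1 to Hilo: 15 × 7 = 105
  Power1 to Macon: 25 × 7 = 175
  Power2 to Joplin: 35 × 5 = 175
  Power3 to Macon: 25 × 6 = 150
Optimal cost = 675.
Saving = 790 − 675 = 115.

115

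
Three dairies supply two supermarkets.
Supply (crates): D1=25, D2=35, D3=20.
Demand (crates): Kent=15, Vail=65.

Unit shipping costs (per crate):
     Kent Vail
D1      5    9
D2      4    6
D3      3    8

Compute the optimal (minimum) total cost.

An optimal shipping plan:
  D1 to Vail: 25 × 9 = 225
  D2 to Vail: 35 × 6 = 210
  D3 to Kent: 15 × 3 = 45
  D3 to Vail: 5 × 8 = 40
Total = 225 + 210 + 45 + 40 = 520.

520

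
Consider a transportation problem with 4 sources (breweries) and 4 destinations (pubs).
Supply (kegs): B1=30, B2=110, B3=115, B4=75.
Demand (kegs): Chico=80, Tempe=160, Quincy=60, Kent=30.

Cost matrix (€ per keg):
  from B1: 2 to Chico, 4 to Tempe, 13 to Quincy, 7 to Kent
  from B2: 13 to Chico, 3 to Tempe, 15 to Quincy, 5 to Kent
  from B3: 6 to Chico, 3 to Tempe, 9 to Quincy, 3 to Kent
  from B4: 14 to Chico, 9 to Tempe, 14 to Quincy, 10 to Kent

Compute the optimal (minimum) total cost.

1860

One minimum-cost allocation:
  B1→Chico: 30 × €2 = €60
  B2→Tempe: 110 × €3 = €330
  B3→Chico: 50 × €6 = €300
  B3→Tempe: 35 × €3 = €105
  B3→Kent: 30 × €3 = €90
  B4→Tempe: 15 × €9 = €135
  B4→Quincy: 60 × €14 = €840
Total = 60 + 330 + 300 + 105 + 90 + 135 + 840 = €1860.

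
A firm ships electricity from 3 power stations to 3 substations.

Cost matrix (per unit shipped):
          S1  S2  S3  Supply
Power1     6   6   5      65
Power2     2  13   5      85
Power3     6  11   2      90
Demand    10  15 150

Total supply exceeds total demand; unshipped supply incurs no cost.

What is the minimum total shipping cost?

590

An optimal shipping plan:
  Power1->S2: 15 × 6 = 90
  Power2->S1: 10 × 2 = 20
  Power2->S3: 60 × 5 = 300
  Power3->S3: 90 × 2 = 180
Total = 90 + 20 + 300 + 180 = 590.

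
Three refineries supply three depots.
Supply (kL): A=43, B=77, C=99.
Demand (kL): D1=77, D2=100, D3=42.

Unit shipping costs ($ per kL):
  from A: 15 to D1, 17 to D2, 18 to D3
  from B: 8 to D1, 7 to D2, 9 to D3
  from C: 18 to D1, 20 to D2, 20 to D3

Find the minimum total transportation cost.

3096

Optimal allocation:
  A->D1: 20 × $15 = $300
  A->D2: 23 × $17 = $391
  B->D2: 77 × $7 = $539
  C->D1: 57 × $18 = $1026
  C->D3: 42 × $20 = $840
Total = 300 + 391 + 539 + 1026 + 840 = $3096.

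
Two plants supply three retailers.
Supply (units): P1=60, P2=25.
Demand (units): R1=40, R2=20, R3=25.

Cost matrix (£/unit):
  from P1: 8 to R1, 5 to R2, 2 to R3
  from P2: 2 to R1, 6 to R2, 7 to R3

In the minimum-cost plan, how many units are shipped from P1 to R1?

The minimum-cost plan:
  P1->R1: 15 × £8 = £120
  P1->R2: 20 × £5 = £100
  P1->R3: 25 × £2 = £50
  P2->R1: 25 × £2 = £50
Total cost = £320.
So P1→R1 carries 15 units.

15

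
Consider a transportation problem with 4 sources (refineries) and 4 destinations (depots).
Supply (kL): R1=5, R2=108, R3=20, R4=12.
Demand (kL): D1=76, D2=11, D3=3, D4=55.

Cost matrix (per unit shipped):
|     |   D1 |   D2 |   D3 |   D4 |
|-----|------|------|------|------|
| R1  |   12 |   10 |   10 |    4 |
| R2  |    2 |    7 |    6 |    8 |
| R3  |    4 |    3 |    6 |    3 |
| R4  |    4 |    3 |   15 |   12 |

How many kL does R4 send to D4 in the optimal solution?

The minimum-cost plan:
  R1->D4: 5 × 4 = 20
  R2->D1: 75 × 2 = 150
  R2->D3: 3 × 6 = 18
  R2->D4: 30 × 8 = 240
  R3->D4: 20 × 3 = 60
  R4->D1: 1 × 4 = 4
  R4->D2: 11 × 3 = 33
Total cost = 525.
The route R4→D4 is not used.

0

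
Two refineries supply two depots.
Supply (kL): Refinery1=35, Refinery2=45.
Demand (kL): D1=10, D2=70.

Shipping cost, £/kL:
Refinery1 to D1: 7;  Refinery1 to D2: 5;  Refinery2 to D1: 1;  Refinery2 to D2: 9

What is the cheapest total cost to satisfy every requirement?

An optimal shipping plan:
  Refinery1–D2: 35 × £5 = £175
  Refinery2–D1: 10 × £1 = £10
  Refinery2–D2: 35 × £9 = £315
Total = 175 + 10 + 315 = £500.

500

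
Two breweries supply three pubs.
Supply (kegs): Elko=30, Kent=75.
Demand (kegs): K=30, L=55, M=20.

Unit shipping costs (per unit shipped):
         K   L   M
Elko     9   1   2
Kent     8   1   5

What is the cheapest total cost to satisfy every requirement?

An optimal shipping plan:
  Elko to L: 10 kegs
  Elko to M: 20 kegs
  Kent to K: 30 kegs
  Kent to L: 45 kegs
Total cost = 335.

335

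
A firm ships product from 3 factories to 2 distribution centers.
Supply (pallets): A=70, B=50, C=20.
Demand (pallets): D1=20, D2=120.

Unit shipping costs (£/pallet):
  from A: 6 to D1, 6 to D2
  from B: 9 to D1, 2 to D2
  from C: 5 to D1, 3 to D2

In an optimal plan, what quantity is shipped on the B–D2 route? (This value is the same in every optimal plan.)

Solving gives:
  A to D1: 20 pallets
  A to D2: 50 pallets
  B to D2: 50 pallets
  C to D2: 20 pallets
Total cost = £580.
So B→D2 carries 50 pallets.

50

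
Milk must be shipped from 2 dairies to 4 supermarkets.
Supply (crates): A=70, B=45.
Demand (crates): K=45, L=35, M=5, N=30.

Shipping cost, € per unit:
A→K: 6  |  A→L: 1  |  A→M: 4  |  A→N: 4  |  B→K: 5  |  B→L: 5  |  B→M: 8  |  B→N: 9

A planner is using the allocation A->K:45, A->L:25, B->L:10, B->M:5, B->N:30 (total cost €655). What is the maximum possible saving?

255

Current plan cost = 45·6 + 25·1 + 10·5 + 5·8 + 30·9 = €655.
Optimal plan:
  A→L: 35 × €1 = €35
  A→M: 5 × €4 = €20
  A→N: 30 × €4 = €120
  B→K: 45 × €5 = €225
Optimal cost = €400.
Saving = 655 − 400 = €255.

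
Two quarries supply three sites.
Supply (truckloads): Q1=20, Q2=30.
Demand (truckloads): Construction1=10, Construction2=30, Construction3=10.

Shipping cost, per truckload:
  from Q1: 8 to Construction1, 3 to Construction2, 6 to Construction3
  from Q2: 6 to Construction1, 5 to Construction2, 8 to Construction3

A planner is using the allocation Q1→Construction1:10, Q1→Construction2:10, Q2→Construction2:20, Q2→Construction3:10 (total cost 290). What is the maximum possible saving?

40

Current plan cost = 10·8 + 10·3 + 20·5 + 10·8 = 290.
Optimal plan:
  Q1–Construction2: 10 truckloads
  Q1–Construction3: 10 truckloads
  Q2–Construction1: 10 truckloads
  Q2–Construction2: 20 truckloads
Optimal cost = 250.
Saving = 290 − 250 = 40.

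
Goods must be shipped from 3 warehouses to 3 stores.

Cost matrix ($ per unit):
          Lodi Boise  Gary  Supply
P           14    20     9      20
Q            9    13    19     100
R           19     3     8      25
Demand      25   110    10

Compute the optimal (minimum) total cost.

1545

One minimum-cost allocation:
  P to Lodi: 10 × $14 = $140
  P to Gary: 10 × $9 = $90
  Q to Lodi: 15 × $9 = $135
  Q to Boise: 85 × $13 = $1105
  R to Boise: 25 × $3 = $75
Total = 140 + 90 + 135 + 1105 + 75 = $1545.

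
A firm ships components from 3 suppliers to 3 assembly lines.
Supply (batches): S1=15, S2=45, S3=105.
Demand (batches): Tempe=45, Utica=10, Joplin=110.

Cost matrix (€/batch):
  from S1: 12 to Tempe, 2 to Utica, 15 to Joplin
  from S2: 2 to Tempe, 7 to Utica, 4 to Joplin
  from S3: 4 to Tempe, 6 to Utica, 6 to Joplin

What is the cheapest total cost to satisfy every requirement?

810

An optimal shipping plan:
  S1→Tempe: 5 × €12 = €60
  S1→Utica: 10 × €2 = €20
  S2→Joplin: 45 × €4 = €180
  S3→Tempe: 40 × €4 = €160
  S3→Joplin: 65 × €6 = €390
Total = 60 + 20 + 180 + 160 + 390 = €810.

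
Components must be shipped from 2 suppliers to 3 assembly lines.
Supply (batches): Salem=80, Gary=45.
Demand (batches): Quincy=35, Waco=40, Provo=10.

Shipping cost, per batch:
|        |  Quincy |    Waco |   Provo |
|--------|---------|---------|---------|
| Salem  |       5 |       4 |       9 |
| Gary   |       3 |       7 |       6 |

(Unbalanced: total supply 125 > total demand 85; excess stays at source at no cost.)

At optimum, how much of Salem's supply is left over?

Minimum-cost shipments:
  Salem→Waco: 40 × 4 = 160
  Gary→Quincy: 35 × 3 = 105
  Gary→Provo: 10 × 6 = 60
Total cost = 325.
Salem ships 40 of its 80, leaving 40.

40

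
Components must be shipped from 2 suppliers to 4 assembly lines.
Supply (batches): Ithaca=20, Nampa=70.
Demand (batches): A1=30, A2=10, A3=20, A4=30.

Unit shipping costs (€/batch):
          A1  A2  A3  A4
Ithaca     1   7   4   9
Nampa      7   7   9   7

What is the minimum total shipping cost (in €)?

One minimum-cost allocation:
  Ithaca–A1: 20 × €1 = €20
  Nampa–A1: 10 × €7 = €70
  Nampa–A2: 10 × €7 = €70
  Nampa–A3: 20 × €9 = €180
  Nampa–A4: 30 × €7 = €210
Total = 20 + 70 + 70 + 180 + 210 = €550.

550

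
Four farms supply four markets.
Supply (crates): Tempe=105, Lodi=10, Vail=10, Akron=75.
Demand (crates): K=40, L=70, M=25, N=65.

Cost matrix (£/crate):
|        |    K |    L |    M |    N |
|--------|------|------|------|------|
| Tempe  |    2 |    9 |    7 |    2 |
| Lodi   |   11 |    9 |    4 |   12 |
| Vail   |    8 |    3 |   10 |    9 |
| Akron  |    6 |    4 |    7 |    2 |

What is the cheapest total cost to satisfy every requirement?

625

An optimal shipping plan:
  Tempe→K: 40 × £2 = £80
  Tempe→N: 65 × £2 = £130
  Lodi→M: 10 × £4 = £40
  Vail→L: 10 × £3 = £30
  Akron→L: 60 × £4 = £240
  Akron→M: 15 × £7 = £105
Total = 80 + 130 + 40 + 30 + 240 + 105 = £625.
(Supply check: Tempe ships 105; Lodi ships 10; Vail ships 10; Akron ships 75.)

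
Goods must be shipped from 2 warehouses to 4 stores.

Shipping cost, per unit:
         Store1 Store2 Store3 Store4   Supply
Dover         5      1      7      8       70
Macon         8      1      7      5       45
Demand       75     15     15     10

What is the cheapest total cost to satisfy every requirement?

560

A cheapest plan:
  Dover to Store1: 70 × 5 = 350
  Macon to Store1: 5 × 8 = 40
  Macon to Store2: 15 × 1 = 15
  Macon to Store3: 15 × 7 = 105
  Macon to Store4: 10 × 5 = 50
Total = 350 + 40 + 15 + 105 + 50 = 560.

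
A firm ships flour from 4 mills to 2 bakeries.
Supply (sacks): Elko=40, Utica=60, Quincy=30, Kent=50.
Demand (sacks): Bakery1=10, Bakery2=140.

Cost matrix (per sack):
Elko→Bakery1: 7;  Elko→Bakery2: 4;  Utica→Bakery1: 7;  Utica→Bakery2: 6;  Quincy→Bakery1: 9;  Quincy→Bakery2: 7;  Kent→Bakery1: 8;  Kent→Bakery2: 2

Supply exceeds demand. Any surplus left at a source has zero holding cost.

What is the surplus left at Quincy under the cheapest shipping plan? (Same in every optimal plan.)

30

Minimum-cost shipments:
  Elko–Bakery2: 40 × 4 = 160
  Utica–Bakery1: 10 × 7 = 70
  Utica–Bakery2: 50 × 6 = 300
  Kent–Bakery2: 50 × 2 = 100
Total cost = 630.
Quincy ships 0 of its 30, leaving 30.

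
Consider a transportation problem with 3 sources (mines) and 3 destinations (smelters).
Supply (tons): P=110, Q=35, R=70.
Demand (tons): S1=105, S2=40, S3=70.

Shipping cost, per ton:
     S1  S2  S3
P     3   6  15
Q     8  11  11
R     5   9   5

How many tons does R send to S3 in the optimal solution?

70

Optimal shipments:
  P to S1: 70 × 3 = 210
  P to S2: 40 × 6 = 240
  Q to S1: 35 × 8 = 280
  R to S3: 70 × 5 = 350
Total cost = 1080.
So R→S3 carries 70 tons.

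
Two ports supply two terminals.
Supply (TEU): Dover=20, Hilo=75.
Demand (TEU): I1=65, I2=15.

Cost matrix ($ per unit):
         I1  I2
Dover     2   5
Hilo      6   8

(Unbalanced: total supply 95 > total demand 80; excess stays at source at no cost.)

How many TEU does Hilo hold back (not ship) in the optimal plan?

15

An optimal plan:
  Dover to I1: 20 × $2 = $40
  Hilo to I1: 45 × $6 = $270
  Hilo to I2: 15 × $8 = $120
Total cost = $430.
Hilo ships 60 of its 75, leaving 15.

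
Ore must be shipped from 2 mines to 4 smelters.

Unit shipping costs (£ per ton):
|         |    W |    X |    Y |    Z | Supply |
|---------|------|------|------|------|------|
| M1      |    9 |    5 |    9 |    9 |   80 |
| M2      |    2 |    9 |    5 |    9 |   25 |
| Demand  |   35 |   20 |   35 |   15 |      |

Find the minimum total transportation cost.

690

Optimal allocation:
  M1→W: 10 × £9 = £90
  M1→X: 20 × £5 = £100
  M1→Y: 35 × £9 = £315
  M1→Z: 15 × £9 = £135
  M2→W: 25 × £2 = £50
Total = 90 + 100 + 315 + 135 + 50 = £690.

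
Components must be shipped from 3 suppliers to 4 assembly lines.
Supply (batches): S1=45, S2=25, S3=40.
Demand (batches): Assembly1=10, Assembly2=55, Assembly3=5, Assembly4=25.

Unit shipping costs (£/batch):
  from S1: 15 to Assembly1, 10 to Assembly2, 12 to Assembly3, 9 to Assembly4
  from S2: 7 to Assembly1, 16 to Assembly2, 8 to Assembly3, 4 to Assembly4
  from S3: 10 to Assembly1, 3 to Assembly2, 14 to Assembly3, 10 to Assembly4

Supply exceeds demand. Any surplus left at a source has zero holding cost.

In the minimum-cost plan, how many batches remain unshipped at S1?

Minimum-cost shipments:
  S1→Assembly2: 15 × £10 = £150
  S1→Assembly3: 5 × £12 = £60
  S1→Assembly4: 10 × £9 = £90
  S2→Assembly1: 10 × £7 = £70
  S2→Assembly4: 15 × £4 = £60
  S3→Assembly2: 40 × £3 = £120
Total cost = £550.
S1 ships 30 of its 45, leaving 15.

15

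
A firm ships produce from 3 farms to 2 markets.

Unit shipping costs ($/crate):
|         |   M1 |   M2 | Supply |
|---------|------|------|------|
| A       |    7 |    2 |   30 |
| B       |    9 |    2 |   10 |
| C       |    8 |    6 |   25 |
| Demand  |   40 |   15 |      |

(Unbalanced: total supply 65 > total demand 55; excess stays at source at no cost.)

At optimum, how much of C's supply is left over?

An optimal plan:
  A→M1: 25 × $7 = $175
  A→M2: 5 × $2 = $10
  B→M2: 10 × $2 = $20
  C→M1: 15 × $8 = $120
Total cost = $325.
C ships 15 of its 25, leaving 10.

10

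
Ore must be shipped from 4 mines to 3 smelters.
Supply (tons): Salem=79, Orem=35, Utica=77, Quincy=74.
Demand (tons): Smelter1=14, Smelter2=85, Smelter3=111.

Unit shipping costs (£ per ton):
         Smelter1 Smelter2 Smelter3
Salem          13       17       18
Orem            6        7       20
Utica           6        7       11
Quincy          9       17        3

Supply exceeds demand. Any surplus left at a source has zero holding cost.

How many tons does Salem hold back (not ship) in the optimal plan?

An optimal plan:
  Salem to Smelter1: 14 × £13 = £182
  Salem to Smelter3: 10 × £18 = £180
  Orem to Smelter2: 35 × £7 = £245
  Utica to Smelter2: 50 × £7 = £350
  Utica to Smelter3: 27 × £11 = £297
  Quincy to Smelter3: 74 × £3 = £222
Total cost = £1476.
Salem ships 24 of its 79, leaving 55.

55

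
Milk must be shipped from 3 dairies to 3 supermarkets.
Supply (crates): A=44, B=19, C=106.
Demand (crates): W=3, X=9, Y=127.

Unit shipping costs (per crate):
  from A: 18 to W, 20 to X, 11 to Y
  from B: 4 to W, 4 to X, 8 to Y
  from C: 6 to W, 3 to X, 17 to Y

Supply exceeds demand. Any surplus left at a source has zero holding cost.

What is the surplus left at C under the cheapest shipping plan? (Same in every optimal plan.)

30

An optimal plan:
  A–Y: 44 × 11 = 484
  B–Y: 19 × 8 = 152
  C–W: 3 × 6 = 18
  C–X: 9 × 3 = 27
  C–Y: 64 × 17 = 1088
Total cost = 1769.
C ships 76 of its 106, leaving 30.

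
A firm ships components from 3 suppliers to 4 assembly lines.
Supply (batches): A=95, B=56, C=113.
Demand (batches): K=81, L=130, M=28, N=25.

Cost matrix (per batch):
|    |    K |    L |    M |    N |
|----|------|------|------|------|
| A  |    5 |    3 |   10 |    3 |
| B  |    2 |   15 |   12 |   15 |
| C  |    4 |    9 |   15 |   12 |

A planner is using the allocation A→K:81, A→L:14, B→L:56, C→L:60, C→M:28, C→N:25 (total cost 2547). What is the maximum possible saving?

1118

Current plan cost = 81·5 + 14·3 + 56·15 + 60·9 + 28·15 + 25·12 = 2547.
Optimal plan:
  A to L: 70 × 3 = 210
  A to N: 25 × 3 = 75
  B to K: 28 × 2 = 56
  B to M: 28 × 12 = 336
  C to K: 53 × 4 = 212
  C to L: 60 × 9 = 540
Optimal cost = 1429.
Saving = 2547 − 1429 = 1118.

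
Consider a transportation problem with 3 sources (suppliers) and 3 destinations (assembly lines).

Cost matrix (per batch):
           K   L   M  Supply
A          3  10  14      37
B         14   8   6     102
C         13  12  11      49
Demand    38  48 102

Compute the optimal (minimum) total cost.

1312

One minimum-cost allocation:
  A–K: 37 × 3 = 111
  B–M: 102 × 6 = 612
  C–K: 1 × 13 = 13
  C–L: 48 × 12 = 576
Total = 111 + 612 + 13 + 576 = 1312.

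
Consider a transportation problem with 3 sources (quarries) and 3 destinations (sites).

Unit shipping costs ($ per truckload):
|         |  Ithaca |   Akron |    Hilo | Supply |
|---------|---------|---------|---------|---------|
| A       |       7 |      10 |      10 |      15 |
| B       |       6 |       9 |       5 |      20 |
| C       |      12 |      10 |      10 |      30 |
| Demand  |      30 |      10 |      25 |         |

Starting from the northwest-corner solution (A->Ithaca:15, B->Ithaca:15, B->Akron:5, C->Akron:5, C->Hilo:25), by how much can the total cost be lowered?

20

Current plan cost = 15·7 + 15·6 + 5·9 + 5·10 + 25·10 = $540.
Optimal plan:
  A to Ithaca: 15 × $7 = $105
  B to Ithaca: 15 × $6 = $90
  B to Hilo: 5 × $5 = $25
  C to Akron: 10 × $10 = $100
  C to Hilo: 20 × $10 = $200
Optimal cost = $520.
Saving = 540 − 520 = $20.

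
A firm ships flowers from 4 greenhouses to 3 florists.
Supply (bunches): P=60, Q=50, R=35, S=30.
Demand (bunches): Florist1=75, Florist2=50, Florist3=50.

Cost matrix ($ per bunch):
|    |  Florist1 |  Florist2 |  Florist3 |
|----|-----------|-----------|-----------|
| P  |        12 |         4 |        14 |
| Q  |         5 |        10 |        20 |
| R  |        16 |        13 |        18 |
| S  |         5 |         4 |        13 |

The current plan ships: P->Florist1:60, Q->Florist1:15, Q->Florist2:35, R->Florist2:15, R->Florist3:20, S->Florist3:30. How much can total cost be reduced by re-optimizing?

Current plan cost = 60·12 + 15·5 + 35·10 + 15·13 + 20·18 + 30·13 = $2090.
Optimal plan:
  P to Florist2: 50 bunches
  P to Florist3: 10 bunches
  Q to Florist1: 50 bunches
  R to Florist3: 35 bunches
  S to Florist1: 25 bunches
  S to Florist3: 5 bunches
Optimal cost = $1410.
Saving = 2090 − 1410 = $680.

680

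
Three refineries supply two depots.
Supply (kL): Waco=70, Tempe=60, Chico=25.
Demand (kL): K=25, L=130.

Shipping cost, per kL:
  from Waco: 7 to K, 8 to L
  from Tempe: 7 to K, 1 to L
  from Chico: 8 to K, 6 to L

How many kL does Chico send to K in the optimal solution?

The minimum-cost plan:
  Waco->K: 25 × 7 = 175
  Waco->L: 45 × 8 = 360
  Tempe->L: 60 × 1 = 60
  Chico->L: 25 × 6 = 150
Total cost = 745.
The route Chico→K is not used.

0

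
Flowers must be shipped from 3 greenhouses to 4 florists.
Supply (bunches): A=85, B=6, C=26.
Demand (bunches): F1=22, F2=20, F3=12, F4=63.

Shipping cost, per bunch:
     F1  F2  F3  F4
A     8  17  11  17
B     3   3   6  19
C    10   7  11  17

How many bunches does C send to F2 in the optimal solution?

Optimal shipments:
  A to F1: 16 × 8 = 128
  A to F3: 6 × 11 = 66
  A to F4: 63 × 17 = 1071
  B to F1: 6 × 3 = 18
  C to F2: 20 × 7 = 140
  C to F3: 6 × 11 = 66
Total cost = 1489.
So C→F2 carries 20 bunches.

20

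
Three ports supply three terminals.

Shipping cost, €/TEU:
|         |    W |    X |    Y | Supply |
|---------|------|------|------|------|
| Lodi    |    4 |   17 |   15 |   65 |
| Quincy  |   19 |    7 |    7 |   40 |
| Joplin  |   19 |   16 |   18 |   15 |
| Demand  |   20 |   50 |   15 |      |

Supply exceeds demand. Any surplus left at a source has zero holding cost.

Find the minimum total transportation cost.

An optimal shipping plan:
  Lodi→W: 20 × €4 = €80
  Lodi→Y: 15 × €15 = €225
  Quincy→X: 40 × €7 = €280
  Joplin→X: 10 × €16 = €160
Total = 80 + 225 + 280 + 160 = €745.
(Supply check: Lodi ships 35; Quincy ships 40; Joplin ships 10.)

745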